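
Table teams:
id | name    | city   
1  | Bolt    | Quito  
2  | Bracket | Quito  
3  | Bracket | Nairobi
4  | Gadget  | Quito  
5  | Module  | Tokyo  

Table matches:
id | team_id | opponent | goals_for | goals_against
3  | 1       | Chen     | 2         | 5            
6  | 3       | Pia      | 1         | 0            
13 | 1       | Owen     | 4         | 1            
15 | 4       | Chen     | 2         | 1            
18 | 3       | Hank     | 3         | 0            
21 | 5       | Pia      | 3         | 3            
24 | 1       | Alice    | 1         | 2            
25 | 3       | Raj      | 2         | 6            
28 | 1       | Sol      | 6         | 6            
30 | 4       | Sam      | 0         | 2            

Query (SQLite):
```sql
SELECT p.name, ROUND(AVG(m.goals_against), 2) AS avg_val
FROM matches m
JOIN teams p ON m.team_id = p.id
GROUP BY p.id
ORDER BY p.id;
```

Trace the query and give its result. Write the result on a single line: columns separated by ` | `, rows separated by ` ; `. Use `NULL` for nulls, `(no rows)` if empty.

Bolt | 3.5 ; Bracket | 2 ; Gadget | 1.5 ; Module | 3

Join each matches row to its teams via team_id.
Group joined rows by teams.id; compute ROUND(AVG(m.goals_against), 2) per group.
  1: ids {3, 13, 24, 28} → ROUND(AVG(m.goals_against), 2)=3.5
  3: ids {6, 18, 25} → ROUND(AVG(m.goals_against), 2)=2
  4: ids {15, 30} → ROUND(AVG(m.goals_against), 2)=1.5
  5: ids {21} → ROUND(AVG(m.goals_against), 2)=3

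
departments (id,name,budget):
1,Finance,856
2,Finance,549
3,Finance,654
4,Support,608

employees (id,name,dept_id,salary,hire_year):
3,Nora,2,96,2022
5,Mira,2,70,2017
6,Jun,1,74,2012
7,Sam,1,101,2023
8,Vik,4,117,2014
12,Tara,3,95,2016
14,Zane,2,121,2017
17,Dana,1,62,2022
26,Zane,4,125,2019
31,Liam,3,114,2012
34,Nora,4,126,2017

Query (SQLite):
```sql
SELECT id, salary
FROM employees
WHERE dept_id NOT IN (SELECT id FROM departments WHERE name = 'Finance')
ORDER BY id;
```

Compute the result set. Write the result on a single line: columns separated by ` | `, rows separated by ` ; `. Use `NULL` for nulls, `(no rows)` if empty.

Inner query: departments.id where name = 'Finance'.
Outer: keep employees rows whose dept_id is not in that set.
Inner query → {1, 2, 3}

8 | 117 ; 26 | 125 ; 34 | 126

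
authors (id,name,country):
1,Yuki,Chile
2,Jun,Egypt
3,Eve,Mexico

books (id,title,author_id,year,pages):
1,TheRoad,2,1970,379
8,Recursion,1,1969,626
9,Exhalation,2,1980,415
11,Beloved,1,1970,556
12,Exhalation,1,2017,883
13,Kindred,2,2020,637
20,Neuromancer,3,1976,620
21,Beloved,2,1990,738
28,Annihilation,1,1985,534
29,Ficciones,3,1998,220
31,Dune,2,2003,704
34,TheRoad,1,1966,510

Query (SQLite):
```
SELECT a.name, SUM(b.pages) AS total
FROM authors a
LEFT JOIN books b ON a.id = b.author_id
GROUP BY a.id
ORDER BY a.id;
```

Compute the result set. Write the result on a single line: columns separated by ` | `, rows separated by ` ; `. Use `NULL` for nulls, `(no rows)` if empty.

Yuki | 3109 ; Jun | 2873 ; Eve | 840

LEFT JOIN keeps every authors row; unmatched ones get NULL for books columns.
Group by authors.id and compute SUM(b.pages). SUM over an all-NULL group is NULL.
  1: ids {8, 11, 12, 28, 34} → SUM(b.pages)=3109
  2: ids {1, 9, 13, 21, 31} → SUM(b.pages)=2873
  3: ids {20, 29} → SUM(b.pages)=840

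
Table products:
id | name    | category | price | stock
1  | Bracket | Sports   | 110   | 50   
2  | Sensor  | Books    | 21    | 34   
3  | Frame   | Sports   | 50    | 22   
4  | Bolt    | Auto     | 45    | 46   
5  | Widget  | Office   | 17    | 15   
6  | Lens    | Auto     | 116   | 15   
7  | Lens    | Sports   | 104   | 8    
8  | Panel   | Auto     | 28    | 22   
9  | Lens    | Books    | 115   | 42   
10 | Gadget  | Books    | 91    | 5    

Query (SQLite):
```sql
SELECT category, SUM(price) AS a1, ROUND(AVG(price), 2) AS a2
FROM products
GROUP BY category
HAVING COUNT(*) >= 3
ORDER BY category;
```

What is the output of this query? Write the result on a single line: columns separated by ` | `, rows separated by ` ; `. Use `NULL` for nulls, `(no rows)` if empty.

Group products by category.
Per group compute: SUM(price), ROUND(AVG(price), 2).
HAVING: drop groups with fewer than 3 rows.
  Auto: ids {4, 6, 8} → SUM(price)=189, ROUND(AVG(price), 2)=63
  Books: ids {2, 9, 10} → SUM(price)=227, ROUND(AVG(price), 2)=75.67
  Office: ids {5} → SUM(price)=17, ROUND(AVG(price), 2)=17
  Sports: ids {1, 3, 7} → SUM(price)=264, ROUND(AVG(price), 2)=88

Auto | 189 | 63 ; Books | 227 | 75.67 ; Sports | 264 | 88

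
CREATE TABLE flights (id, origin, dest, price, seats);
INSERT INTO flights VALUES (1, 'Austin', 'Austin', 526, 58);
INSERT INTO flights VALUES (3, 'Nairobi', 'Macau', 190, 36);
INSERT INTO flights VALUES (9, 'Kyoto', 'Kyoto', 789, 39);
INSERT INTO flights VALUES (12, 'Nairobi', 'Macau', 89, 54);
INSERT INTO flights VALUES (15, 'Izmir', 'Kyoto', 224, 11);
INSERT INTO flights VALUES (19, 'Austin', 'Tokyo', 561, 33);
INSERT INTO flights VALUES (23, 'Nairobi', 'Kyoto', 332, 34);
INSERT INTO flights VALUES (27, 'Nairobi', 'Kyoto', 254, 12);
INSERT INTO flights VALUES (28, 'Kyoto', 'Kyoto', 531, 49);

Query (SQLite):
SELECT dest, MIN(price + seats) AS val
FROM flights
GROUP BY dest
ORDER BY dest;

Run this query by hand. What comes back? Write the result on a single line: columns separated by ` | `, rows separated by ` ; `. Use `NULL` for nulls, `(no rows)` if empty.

Austin | 584 ; Kyoto | 235 ; Macau | 143 ; Tokyo | 594

For each row compute price + seats.
Group by dest; take MIN of the expression per group.
  Austin: ids {1} → MIN(price + seats)=584
  Kyoto: ids {9, 15, 23, 27, 28} → MIN(price + seats)=235
  Macau: ids {3, 12} → MIN(price + seats)=143
  Tokyo: ids {19} → MIN(price + seats)=594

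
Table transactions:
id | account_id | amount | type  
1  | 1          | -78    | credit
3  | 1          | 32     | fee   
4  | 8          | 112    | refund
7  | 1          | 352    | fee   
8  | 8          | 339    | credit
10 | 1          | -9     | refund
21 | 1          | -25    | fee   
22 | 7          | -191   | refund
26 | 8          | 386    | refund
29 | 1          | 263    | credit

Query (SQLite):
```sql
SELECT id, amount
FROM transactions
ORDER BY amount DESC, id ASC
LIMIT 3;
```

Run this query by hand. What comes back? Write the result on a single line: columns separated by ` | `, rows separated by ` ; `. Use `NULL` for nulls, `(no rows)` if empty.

26 | 386 ; 7 | 352 ; 8 | 339

Sort by amount desc, tiebreak id asc: (386, id=26), (352, id=7), (339, id=8), (263, id=29), (112, id=4), (32, id=3) …. Take first 3.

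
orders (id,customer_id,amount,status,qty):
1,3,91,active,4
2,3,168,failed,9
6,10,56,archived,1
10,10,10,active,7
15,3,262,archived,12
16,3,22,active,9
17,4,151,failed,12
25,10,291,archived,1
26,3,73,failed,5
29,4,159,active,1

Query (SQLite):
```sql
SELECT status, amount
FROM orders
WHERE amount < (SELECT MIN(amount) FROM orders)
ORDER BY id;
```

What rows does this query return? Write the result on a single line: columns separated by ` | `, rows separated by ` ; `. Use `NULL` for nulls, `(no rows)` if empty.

Scalar subquery: MIN(amount) over all orders rows = 10.
Keep rows where amount < that value.

(no rows)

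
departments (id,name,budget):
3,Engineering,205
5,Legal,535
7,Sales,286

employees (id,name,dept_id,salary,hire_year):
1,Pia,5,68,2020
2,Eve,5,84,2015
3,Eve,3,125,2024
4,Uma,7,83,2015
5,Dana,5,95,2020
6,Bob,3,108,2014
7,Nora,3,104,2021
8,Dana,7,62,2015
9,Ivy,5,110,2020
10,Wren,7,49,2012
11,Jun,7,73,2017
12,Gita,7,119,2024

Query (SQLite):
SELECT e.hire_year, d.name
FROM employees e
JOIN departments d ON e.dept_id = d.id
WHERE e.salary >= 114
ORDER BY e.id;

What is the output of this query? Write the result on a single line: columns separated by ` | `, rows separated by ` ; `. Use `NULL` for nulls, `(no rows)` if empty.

Each employees row matches the departments row where dept_id = departments.id.
Then keep rows with e.salary >= 114.

2024 | Engineering ; 2024 | Sales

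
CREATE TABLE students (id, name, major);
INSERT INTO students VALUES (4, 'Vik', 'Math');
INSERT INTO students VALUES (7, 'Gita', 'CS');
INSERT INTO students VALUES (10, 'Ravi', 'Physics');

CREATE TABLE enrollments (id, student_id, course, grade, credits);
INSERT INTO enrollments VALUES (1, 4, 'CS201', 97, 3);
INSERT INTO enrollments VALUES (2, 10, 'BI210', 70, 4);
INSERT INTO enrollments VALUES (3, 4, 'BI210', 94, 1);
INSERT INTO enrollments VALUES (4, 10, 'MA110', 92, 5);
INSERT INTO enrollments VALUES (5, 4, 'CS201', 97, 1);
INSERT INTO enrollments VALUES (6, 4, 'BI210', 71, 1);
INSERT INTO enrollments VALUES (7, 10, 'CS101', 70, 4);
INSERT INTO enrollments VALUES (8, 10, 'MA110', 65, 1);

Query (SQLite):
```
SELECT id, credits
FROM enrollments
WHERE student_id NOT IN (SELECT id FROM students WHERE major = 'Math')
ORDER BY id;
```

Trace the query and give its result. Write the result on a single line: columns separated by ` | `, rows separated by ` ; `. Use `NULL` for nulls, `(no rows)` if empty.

Inner query: students.id where major = 'Math'.
Outer: keep enrollments rows whose student_id is not in that set.
Inner query → {4}

2 | 4 ; 4 | 5 ; 7 | 4 ; 8 | 1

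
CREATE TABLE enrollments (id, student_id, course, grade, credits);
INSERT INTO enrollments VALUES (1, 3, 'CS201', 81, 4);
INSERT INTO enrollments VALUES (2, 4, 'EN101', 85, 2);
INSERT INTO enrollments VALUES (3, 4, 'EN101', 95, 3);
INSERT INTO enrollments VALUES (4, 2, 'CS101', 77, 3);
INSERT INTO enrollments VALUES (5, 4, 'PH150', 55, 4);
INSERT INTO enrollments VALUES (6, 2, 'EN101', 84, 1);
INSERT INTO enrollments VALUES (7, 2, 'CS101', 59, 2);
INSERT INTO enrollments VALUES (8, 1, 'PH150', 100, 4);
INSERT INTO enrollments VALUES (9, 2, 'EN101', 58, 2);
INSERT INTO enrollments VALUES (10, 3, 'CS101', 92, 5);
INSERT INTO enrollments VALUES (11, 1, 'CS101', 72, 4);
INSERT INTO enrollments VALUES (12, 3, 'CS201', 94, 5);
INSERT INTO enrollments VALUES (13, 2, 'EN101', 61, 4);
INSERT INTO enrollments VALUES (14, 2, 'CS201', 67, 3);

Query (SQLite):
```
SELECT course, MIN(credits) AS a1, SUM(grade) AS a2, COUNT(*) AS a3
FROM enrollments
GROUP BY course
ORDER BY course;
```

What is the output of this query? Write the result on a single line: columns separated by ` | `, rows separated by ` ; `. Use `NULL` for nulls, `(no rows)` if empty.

Group enrollments by course.
Per group compute: MIN(credits), SUM(grade), COUNT(*).
  CS101: ids {4, 7, 10, 11} → MIN(credits)=2, SUM(grade)=300, COUNT(*)=4
  CS201: ids {1, 12, 14} → MIN(credits)=3, SUM(grade)=242, COUNT(*)=3
  EN101: ids {2, 3, 6, 9, 13} → MIN(credits)=1, SUM(grade)=383, COUNT(*)=5
  PH150: ids {5, 8} → MIN(credits)=4, SUM(grade)=155, COUNT(*)=2

CS101 | 2 | 300 | 4 ; CS201 | 3 | 242 | 3 ; EN101 | 1 | 383 | 5 ; PH150 | 4 | 155 | 2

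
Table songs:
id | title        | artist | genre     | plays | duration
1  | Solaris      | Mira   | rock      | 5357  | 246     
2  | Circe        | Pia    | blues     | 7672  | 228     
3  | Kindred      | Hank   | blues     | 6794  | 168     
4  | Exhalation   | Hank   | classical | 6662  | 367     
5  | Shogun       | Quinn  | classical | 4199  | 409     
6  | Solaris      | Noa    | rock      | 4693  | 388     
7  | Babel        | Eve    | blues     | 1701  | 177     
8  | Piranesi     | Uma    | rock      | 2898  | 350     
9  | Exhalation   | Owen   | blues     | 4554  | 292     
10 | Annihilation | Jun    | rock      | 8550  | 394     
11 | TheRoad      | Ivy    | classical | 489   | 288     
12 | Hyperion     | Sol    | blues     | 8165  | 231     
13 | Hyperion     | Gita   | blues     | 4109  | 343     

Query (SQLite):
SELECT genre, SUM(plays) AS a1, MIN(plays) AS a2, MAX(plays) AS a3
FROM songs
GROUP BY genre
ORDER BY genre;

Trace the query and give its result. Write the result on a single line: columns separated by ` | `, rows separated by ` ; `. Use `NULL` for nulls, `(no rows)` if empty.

Group songs by genre.
Per group compute: SUM(plays), MIN(plays), MAX(plays).
  blues: ids {2, 3, 7, 9, 12, 13} → SUM(plays)=32995, MIN(plays)=1701, MAX(plays)=8165
  classical: ids {4, 5, 11} → SUM(plays)=11350, MIN(plays)=489, MAX(plays)=6662
  rock: ids {1, 6, 8, 10} → SUM(plays)=21498, MIN(plays)=2898, MAX(plays)=8550

blues | 32995 | 1701 | 8165 ; classical | 11350 | 489 | 6662 ; rock | 21498 | 2898 | 8550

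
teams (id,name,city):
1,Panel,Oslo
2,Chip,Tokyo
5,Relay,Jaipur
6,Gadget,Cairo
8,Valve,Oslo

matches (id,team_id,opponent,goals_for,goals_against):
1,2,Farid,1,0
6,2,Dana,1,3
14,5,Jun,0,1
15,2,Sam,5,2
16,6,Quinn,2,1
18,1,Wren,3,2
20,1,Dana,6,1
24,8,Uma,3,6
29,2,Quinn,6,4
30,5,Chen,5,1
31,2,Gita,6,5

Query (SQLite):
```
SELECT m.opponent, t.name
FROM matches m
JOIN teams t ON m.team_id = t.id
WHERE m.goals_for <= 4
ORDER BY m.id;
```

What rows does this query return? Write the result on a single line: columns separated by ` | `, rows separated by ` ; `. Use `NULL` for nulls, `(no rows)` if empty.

Farid | Chip ; Dana | Chip ; Jun | Relay ; Quinn | Gadget ; Wren | Panel ; Uma | Valve

Each matches row matches the teams row where team_id = teams.id.
Then keep rows with m.goals_for <= 4.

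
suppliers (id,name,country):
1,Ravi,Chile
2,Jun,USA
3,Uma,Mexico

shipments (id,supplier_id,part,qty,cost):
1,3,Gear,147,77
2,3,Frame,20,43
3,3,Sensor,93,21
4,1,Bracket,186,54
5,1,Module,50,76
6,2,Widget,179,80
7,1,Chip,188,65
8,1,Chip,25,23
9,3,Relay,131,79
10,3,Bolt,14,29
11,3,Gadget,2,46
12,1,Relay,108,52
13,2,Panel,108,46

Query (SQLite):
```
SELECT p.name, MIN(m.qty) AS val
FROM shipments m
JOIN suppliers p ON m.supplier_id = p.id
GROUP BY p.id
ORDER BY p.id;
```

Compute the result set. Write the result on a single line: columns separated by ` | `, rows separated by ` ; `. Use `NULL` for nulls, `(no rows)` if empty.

Ravi | 25 ; Jun | 108 ; Uma | 2

Join each shipments row to its suppliers via supplier_id.
Group joined rows by suppliers.id; compute MIN(m.qty) per group.
  1: ids {4, 5, 7, 8, 12} → MIN(m.qty)=25
  2: ids {6, 13} → MIN(m.qty)=108
  3: ids {1, 2, 3, 9, 10, 11} → MIN(m.qty)=2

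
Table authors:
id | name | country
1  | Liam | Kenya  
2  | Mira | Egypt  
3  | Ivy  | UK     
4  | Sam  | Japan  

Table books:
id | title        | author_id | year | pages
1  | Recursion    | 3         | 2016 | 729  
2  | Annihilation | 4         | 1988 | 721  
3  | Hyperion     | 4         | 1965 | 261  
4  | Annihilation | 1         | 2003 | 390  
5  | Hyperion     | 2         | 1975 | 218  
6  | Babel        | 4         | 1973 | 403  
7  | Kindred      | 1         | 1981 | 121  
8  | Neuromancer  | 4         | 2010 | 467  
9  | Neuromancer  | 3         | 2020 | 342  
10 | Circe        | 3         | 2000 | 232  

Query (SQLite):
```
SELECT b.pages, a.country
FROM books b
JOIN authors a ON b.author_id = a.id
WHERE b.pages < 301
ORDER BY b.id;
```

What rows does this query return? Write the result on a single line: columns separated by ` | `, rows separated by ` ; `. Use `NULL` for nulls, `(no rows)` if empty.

Each books row matches the authors row where author_id = authors.id.
Then keep rows with b.pages < 301.

261 | Japan ; 218 | Egypt ; 121 | Kenya ; 232 | UK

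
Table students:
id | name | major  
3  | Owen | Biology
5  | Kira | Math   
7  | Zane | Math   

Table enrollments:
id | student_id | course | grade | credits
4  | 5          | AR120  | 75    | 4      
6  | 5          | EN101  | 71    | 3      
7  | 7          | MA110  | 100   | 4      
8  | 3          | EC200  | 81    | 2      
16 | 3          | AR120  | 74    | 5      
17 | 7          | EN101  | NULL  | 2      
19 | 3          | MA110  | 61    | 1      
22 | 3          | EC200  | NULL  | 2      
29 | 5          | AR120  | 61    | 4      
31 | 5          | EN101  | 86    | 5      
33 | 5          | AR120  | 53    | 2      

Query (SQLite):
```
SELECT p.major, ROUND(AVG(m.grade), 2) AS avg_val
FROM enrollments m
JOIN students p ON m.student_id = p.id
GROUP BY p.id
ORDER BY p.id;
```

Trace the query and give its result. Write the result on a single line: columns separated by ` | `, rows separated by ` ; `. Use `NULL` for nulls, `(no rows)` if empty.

Join each enrollments row to its students via student_id.
Group joined rows by students.id; compute ROUND(AVG(m.grade), 2) per group.
  3: ids {8, 16, 19, 22} → ROUND(AVG(m.grade), 2)=72
  5: ids {4, 6, 29, 31, 33} → ROUND(AVG(m.grade), 2)=69.2
  7: ids {7, 17} → ROUND(AVG(m.grade), 2)=100

Biology | 72 ; Math | 69.2 ; Math | 100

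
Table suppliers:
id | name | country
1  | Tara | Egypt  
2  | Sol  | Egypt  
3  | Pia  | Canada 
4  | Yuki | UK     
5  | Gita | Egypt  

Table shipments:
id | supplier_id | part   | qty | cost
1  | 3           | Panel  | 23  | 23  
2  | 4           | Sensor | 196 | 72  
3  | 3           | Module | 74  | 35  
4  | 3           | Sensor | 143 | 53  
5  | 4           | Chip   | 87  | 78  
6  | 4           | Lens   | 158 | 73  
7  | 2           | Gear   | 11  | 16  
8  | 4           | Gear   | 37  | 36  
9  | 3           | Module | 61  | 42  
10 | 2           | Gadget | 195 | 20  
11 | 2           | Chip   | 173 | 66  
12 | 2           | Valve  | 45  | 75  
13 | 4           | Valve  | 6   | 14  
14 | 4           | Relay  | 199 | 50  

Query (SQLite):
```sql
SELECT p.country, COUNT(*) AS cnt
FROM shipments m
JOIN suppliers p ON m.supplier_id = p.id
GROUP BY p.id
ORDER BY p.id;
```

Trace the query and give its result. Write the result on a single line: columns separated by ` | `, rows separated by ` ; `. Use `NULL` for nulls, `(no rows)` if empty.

Join each shipments row to its suppliers via supplier_id.
Group joined rows by suppliers.id; compute COUNT(*) per group.
  2: ids {7, 10, 11, 12} → COUNT(*)=4
  3: ids {1, 3, 4, 9} → COUNT(*)=4
  4: ids {2, 5, 6, 8, 13, 14} → COUNT(*)=6

Egypt | 4 ; Canada | 4 ; UK | 6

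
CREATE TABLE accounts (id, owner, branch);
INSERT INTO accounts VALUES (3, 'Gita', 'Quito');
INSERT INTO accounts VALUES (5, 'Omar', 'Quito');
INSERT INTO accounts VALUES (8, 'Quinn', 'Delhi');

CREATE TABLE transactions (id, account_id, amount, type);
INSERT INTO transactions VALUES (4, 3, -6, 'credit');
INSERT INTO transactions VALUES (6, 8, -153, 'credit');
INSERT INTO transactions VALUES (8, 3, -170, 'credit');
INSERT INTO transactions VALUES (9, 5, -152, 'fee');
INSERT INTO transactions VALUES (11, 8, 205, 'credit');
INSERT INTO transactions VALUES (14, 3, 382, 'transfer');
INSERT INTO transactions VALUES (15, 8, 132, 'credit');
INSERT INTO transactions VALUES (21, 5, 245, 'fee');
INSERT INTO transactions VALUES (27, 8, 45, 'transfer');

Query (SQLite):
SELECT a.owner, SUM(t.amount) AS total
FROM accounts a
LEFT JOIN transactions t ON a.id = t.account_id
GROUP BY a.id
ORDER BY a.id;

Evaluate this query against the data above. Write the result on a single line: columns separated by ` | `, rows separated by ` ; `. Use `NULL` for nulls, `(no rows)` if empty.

Gita | 206 ; Omar | 93 ; Quinn | 229

LEFT JOIN keeps every accounts row; unmatched ones get NULL for transactions columns.
Group by accounts.id and compute SUM(t.amount). SUM over an all-NULL group is NULL.
  3: ids {4, 8, 14} → SUM(t.amount)=206
  5: ids {9, 21} → SUM(t.amount)=93
  8: ids {6, 11, 15, 27} → SUM(t.amount)=229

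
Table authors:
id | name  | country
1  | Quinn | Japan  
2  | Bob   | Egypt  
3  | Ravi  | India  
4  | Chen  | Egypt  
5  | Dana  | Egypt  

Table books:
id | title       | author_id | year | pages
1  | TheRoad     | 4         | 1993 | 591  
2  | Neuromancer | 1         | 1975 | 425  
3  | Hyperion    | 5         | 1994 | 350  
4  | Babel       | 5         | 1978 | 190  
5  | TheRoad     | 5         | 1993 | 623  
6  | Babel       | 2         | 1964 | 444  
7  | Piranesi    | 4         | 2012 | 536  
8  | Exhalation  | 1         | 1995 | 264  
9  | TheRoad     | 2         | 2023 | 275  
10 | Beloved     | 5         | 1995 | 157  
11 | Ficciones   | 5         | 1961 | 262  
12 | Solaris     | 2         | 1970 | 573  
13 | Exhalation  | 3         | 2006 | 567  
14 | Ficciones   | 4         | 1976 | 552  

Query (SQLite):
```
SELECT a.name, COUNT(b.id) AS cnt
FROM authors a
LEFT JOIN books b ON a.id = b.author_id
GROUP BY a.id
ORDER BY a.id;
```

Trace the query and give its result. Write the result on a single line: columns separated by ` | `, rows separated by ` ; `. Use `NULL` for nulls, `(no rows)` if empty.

Quinn | 2 ; Bob | 3 ; Ravi | 1 ; Chen | 3 ; Dana | 5

LEFT JOIN keeps every authors row; unmatched ones get NULL for books columns.
Group by authors.id and compute COUNT(b.id). COUNT(col) of an all-NULL group is 0.
  1: ids {2, 8} → COUNT(b.id)=2
  2: ids {6, 9, 12} → COUNT(b.id)=3
  3: ids {13} → COUNT(b.id)=1
  4: ids {1, 7, 14} → COUNT(b.id)=3
  5: ids {3, 4, 5, 10, 11} → COUNT(b.id)=5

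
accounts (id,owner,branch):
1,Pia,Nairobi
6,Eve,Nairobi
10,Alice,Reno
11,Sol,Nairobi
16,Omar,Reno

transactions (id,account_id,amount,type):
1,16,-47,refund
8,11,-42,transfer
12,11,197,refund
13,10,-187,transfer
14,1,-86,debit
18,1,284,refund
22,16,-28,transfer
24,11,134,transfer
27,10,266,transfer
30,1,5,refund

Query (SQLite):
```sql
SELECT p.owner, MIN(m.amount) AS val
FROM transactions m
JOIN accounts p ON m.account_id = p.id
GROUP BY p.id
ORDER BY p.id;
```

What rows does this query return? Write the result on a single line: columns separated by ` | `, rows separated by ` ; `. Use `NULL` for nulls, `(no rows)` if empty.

Join each transactions row to its accounts via account_id.
Group joined rows by accounts.id; compute MIN(m.amount) per group.
  1: ids {14, 18, 30} → MIN(m.amount)=-86
  10: ids {13, 27} → MIN(m.amount)=-187
  11: ids {8, 12, 24} → MIN(m.amount)=-42
  16: ids {1, 22} → MIN(m.amount)=-47

Pia | -86 ; Alice | -187 ; Sol | -42 ; Omar | -47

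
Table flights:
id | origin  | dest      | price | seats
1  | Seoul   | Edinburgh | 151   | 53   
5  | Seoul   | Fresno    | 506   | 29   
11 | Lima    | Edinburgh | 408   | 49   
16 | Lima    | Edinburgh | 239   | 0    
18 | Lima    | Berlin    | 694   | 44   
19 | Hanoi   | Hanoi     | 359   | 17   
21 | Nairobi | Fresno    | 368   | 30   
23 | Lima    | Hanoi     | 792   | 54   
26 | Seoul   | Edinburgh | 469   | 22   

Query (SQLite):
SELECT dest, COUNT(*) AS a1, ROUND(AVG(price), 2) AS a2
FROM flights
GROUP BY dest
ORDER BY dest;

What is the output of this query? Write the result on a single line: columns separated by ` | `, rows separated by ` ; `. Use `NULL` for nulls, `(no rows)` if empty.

Berlin | 1 | 694 ; Edinburgh | 4 | 316.75 ; Fresno | 2 | 437 ; Hanoi | 2 | 575.5

Group flights by dest.
Per group compute: COUNT(*), ROUND(AVG(price), 2).
  Berlin: ids {18} → COUNT(*)=1, ROUND(AVG(price), 2)=694
  Edinburgh: ids {1, 11, 16, 26} → COUNT(*)=4, ROUND(AVG(price), 2)=316.75
  Fresno: ids {5, 21} → COUNT(*)=2, ROUND(AVG(price), 2)=437
  Hanoi: ids {19, 23} → COUNT(*)=2, ROUND(AVG(price), 2)=575.5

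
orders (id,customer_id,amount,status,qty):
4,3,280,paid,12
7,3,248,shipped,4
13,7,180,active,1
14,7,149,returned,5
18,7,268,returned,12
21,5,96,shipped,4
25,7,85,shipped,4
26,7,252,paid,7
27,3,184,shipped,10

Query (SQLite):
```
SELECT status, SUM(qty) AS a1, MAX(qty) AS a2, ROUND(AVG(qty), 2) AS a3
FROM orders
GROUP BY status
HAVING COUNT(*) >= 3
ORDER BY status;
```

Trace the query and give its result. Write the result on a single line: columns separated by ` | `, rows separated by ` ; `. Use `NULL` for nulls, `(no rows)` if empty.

Group orders by status.
Per group compute: SUM(qty), MAX(qty), ROUND(AVG(qty), 2).
HAVING: drop groups with fewer than 3 rows.
  active: ids {13} → SUM(qty)=1, MAX(qty)=1, ROUND(AVG(qty), 2)=1
  paid: ids {4, 26} → SUM(qty)=19, MAX(qty)=12, ROUND(AVG(qty), 2)=9.5
  returned: ids {14, 18} → SUM(qty)=17, MAX(qty)=12, ROUND(AVG(qty), 2)=8.5
  shipped: ids {7, 21, 25, 27} → SUM(qty)=22, MAX(qty)=10, ROUND(AVG(qty), 2)=5.5

shipped | 22 | 10 | 5.5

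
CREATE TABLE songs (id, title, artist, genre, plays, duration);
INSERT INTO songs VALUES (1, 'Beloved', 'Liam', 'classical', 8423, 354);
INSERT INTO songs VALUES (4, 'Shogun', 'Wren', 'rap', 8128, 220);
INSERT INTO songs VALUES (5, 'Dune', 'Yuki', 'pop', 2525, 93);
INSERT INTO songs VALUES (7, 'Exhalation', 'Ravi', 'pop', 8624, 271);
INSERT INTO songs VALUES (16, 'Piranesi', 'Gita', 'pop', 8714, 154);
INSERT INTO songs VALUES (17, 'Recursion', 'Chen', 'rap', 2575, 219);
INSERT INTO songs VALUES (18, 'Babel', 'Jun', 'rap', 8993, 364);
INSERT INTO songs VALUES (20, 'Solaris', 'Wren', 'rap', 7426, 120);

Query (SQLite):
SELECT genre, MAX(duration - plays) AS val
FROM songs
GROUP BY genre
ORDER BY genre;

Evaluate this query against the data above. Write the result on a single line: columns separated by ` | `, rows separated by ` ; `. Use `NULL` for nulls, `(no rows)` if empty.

For each row compute duration - plays.
Group by genre; take MAX of the expression per group.
  classical: ids {1} → MAX(duration - plays)=-8069
  pop: ids {5, 7, 16} → MAX(duration - plays)=-2432
  rap: ids {4, 17, 18, 20} → MAX(duration - plays)=-2356

classical | -8069 ; pop | -2432 ; rap | -2356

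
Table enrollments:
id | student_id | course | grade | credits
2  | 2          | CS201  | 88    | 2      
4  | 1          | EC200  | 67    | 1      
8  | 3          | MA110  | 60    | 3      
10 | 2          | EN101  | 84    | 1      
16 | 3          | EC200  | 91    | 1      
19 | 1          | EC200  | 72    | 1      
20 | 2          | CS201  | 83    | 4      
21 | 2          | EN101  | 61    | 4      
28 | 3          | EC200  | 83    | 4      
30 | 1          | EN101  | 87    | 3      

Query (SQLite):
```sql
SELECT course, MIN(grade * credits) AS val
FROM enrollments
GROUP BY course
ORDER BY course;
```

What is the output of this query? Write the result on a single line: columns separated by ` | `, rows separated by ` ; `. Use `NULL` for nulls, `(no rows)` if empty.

For each row compute grade * credits.
Group by course; take MIN of the expression per group.
  CS201: ids {2, 20} → MIN(grade * credits)=176
  EC200: ids {4, 16, 19, 28} → MIN(grade * credits)=67
  EN101: ids {10, 21, 30} → MIN(grade * credits)=84
  MA110: ids {8} → MIN(grade * credits)=180

CS201 | 176 ; EC200 | 67 ; EN101 | 84 ; MA110 | 180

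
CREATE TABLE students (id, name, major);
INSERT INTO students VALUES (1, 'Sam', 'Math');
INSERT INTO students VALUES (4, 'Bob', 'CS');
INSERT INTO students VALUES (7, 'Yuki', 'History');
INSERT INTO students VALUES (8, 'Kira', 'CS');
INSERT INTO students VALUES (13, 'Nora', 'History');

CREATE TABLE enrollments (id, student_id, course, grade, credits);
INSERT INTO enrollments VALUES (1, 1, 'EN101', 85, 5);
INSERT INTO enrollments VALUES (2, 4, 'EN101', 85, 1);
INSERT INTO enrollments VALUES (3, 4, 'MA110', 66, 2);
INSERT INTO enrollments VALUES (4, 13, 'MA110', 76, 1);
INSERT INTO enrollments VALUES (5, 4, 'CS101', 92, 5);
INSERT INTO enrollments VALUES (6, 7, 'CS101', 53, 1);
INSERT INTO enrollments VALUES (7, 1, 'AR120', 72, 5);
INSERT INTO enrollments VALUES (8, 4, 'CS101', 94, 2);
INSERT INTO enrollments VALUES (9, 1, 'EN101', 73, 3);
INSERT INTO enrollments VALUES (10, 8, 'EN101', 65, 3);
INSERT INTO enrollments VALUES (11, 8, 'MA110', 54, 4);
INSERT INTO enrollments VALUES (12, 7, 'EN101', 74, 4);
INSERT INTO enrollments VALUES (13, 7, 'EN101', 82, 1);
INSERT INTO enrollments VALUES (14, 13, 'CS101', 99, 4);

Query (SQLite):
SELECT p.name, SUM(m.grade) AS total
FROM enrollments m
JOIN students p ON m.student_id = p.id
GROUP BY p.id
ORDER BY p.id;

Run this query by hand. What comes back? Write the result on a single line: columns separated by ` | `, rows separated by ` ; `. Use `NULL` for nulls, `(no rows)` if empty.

Sam | 230 ; Bob | 337 ; Yuki | 209 ; Kira | 119 ; Nora | 175

Join each enrollments row to its students via student_id.
Group joined rows by students.id; compute SUM(m.grade) per group.
  1: ids {1, 7, 9} → SUM(m.grade)=230
  4: ids {2, 3, 5, 8} → SUM(m.grade)=337
  7: ids {6, 12, 13} → SUM(m.grade)=209
  8: ids {10, 11} → SUM(m.grade)=119
  13: ids {4, 14} → SUM(m.grade)=175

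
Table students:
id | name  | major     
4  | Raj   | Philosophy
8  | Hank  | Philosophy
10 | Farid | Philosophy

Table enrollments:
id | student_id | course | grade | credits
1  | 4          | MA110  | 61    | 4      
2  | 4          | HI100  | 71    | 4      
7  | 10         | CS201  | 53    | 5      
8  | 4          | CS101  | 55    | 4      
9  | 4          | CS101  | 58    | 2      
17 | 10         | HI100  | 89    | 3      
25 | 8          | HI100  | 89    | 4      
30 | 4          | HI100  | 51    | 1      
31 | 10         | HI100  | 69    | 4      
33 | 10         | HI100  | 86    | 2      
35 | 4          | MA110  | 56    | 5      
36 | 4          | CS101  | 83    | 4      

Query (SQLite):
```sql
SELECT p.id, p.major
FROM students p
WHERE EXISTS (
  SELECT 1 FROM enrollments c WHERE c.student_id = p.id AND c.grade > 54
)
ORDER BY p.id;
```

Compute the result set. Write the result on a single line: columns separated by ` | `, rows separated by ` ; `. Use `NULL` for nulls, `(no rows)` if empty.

For each students row, check whether any enrollments with matching student_id has grade > 54.
Keep rows where that is true.

4 | Philosophy ; 8 | Philosophy ; 10 | Philosophy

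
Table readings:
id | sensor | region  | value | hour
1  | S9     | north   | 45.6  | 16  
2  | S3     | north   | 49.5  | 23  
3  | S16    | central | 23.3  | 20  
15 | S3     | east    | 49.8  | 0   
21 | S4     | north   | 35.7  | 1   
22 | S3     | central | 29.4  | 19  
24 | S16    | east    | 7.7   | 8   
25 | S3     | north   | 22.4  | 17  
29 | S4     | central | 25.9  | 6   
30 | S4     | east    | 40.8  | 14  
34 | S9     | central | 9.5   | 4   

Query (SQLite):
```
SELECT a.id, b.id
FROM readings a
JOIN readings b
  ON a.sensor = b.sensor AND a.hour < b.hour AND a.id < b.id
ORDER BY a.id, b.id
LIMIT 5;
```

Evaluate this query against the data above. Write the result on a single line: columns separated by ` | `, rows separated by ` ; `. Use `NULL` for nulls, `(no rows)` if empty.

15 | 22 ; 15 | 25 ; 21 | 29 ; 21 | 30 ; 29 | 30

Pairs (a,b) with same sensor, a.hour < b.hour, a.id < b.id.
sensor groups: S16:{3,24} S3:{2,15,22,25} S4:{21,29,30} S9:{1,34}
Ordered by (a.id, b.id); first 5.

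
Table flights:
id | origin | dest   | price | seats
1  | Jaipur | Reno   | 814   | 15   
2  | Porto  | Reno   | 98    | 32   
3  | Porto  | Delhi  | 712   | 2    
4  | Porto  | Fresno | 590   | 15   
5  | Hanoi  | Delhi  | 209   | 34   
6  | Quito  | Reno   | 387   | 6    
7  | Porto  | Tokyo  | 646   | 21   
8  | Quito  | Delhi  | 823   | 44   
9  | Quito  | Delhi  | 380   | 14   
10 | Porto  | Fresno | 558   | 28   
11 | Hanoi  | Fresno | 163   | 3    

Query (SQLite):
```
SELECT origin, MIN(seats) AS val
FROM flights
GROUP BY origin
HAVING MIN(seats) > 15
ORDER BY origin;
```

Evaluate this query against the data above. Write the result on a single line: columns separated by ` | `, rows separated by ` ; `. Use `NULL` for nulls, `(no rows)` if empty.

(no rows)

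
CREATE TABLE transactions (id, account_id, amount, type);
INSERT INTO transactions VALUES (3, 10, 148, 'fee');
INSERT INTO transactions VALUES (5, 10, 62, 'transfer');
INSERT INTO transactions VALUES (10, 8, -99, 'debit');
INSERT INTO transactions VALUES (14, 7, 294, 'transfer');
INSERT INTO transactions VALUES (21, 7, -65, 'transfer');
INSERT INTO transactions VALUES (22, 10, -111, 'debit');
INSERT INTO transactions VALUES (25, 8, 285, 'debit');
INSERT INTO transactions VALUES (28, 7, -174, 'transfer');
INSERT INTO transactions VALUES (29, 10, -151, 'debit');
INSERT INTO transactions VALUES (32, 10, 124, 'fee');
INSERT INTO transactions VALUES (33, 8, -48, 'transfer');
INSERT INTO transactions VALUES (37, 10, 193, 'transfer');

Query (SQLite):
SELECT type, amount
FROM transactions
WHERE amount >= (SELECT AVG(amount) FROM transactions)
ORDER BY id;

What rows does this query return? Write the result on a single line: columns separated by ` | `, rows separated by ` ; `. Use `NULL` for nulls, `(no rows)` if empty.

fee | 148 ; transfer | 62 ; transfer | 294 ; debit | 285 ; fee | 124 ; transfer | 193

Scalar subquery: AVG(amount) over all transactions rows = 38.166667 (≈; comparison uses full precision).
Keep rows where amount >= that value.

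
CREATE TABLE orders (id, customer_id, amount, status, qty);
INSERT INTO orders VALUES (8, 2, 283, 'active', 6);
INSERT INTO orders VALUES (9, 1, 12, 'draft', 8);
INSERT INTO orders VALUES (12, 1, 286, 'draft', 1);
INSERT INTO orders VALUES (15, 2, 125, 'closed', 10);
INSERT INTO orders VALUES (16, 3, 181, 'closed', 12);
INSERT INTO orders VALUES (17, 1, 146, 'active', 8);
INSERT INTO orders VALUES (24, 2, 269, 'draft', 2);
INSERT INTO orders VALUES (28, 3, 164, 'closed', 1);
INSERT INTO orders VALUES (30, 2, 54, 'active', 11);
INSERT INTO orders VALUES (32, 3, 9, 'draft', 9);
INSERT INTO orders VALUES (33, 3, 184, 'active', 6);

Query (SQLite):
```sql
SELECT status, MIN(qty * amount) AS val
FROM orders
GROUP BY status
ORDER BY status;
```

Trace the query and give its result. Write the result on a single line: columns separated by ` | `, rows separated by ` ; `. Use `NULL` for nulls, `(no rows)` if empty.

For each row compute qty * amount.
Group by status; take MIN of the expression per group.
  active: ids {8, 17, 30, 33} → MIN(qty * amount)=594
  closed: ids {15, 16, 28} → MIN(qty * amount)=164
  draft: ids {9, 12, 24, 32} → MIN(qty * amount)=81

active | 594 ; closed | 164 ; draft | 81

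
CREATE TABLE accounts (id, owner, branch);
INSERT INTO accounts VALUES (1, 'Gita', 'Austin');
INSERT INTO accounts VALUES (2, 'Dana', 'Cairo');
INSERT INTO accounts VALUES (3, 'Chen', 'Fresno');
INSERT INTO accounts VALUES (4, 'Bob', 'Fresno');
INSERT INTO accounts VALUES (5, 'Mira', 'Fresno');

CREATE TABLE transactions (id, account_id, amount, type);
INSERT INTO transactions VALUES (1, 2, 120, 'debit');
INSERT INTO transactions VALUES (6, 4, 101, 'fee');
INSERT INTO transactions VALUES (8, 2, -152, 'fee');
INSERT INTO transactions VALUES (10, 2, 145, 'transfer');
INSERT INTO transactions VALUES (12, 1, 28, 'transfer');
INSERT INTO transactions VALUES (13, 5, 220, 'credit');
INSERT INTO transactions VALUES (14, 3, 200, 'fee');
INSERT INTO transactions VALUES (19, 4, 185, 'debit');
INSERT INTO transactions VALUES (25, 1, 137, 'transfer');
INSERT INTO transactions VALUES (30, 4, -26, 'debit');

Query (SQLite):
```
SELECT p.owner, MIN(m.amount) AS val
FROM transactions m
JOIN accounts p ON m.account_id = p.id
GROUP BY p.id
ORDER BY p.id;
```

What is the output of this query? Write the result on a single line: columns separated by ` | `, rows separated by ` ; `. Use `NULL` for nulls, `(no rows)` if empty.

Join each transactions row to its accounts via account_id.
Group joined rows by accounts.id; compute MIN(m.amount) per group.
  1: ids {12, 25} → MIN(m.amount)=28
  2: ids {1, 8, 10} → MIN(m.amount)=-152
  3: ids {14} → MIN(m.amount)=200
  4: ids {6, 19, 30} → MIN(m.amount)=-26
  5: ids {13} → MIN(m.amount)=220

Gita | 28 ; Dana | -152 ; Chen | 200 ; Bob | -26 ; Mira | 220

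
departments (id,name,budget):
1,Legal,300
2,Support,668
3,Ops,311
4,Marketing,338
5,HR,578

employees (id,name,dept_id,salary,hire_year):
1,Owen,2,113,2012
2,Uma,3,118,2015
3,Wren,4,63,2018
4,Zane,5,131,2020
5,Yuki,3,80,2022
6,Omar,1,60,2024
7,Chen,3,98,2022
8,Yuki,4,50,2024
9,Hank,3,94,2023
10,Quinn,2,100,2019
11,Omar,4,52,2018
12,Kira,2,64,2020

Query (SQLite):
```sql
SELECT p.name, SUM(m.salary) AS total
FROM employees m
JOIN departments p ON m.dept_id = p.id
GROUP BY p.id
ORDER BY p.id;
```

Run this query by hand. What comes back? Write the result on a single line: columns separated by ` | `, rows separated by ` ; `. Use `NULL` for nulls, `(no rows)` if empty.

Join each employees row to its departments via dept_id.
Group joined rows by departments.id; compute SUM(m.salary) per group.
  1: ids {6} → SUM(m.salary)=60
  2: ids {1, 10, 12} → SUM(m.salary)=277
  3: ids {2, 5, 7, 9} → SUM(m.salary)=390
  4: ids {3, 8, 11} → SUM(m.salary)=165
  5: ids {4} → SUM(m.salary)=131

Legal | 60 ; Support | 277 ; Ops | 390 ; Marketing | 165 ; HR | 131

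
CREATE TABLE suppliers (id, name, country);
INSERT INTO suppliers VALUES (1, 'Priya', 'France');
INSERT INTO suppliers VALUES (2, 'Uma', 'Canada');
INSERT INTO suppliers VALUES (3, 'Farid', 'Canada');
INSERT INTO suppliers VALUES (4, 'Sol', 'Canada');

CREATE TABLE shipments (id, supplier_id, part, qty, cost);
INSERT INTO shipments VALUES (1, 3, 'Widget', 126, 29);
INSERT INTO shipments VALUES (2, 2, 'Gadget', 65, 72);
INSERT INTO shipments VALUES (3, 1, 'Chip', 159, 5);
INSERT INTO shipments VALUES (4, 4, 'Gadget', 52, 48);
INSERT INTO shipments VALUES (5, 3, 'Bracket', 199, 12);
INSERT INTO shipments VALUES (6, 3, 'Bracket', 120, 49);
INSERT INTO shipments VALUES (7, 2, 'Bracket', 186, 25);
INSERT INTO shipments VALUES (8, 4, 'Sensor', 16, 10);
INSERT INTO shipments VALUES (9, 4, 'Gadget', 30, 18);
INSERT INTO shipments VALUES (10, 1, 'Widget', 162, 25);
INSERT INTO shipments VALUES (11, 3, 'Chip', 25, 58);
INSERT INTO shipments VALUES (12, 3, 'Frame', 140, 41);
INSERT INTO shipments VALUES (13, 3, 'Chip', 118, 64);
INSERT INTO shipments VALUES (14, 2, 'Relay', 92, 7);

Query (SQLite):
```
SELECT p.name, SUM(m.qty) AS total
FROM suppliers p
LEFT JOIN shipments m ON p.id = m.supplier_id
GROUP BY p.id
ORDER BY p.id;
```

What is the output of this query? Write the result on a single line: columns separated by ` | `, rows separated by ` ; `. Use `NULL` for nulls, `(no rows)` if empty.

LEFT JOIN keeps every suppliers row; unmatched ones get NULL for shipments columns.
Group by suppliers.id and compute SUM(m.qty). SUM over an all-NULL group is NULL.
  1: ids {3, 10} → SUM(m.qty)=321
  2: ids {2, 7, 14} → SUM(m.qty)=343
  3: ids {1, 5, 6, 11, 12, 13} → SUM(m.qty)=728
  4: ids {4, 8, 9} → SUM(m.qty)=98

Priya | 321 ; Uma | 343 ; Farid | 728 ; Sol | 98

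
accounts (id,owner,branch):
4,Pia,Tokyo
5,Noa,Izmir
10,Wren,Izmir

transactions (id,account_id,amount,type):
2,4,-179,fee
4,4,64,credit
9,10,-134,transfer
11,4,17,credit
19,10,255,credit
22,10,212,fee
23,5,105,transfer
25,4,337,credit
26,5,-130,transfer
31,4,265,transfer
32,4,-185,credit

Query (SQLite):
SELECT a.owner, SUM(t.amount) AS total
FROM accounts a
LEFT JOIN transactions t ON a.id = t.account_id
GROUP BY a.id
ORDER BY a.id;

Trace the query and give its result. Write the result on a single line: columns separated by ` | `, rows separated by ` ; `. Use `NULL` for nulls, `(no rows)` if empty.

Pia | 319 ; Noa | -25 ; Wren | 333

LEFT JOIN keeps every accounts row; unmatched ones get NULL for transactions columns.
Group by accounts.id and compute SUM(t.amount). SUM over an all-NULL group is NULL.
  4: ids {2, 4, 11, 25, 31, 32} → SUM(t.amount)=319
  5: ids {23, 26} → SUM(t.amount)=-25
  10: ids {9, 19, 22} → SUM(t.amount)=333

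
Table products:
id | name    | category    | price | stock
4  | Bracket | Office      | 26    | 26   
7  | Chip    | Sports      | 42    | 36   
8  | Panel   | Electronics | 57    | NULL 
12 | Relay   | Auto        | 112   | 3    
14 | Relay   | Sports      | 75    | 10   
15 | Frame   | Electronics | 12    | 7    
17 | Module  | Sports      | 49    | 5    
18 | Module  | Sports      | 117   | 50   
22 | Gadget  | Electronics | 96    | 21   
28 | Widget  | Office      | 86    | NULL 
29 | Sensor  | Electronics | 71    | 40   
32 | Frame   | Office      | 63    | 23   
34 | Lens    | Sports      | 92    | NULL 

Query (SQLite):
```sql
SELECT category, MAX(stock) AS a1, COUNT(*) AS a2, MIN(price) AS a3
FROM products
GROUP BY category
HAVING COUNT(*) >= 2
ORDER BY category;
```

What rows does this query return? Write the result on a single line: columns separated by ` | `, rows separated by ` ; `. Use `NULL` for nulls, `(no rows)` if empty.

Electronics | 40 | 4 | 12 ; Office | 26 | 3 | 26 ; Sports | 50 | 5 | 42

Group products by category.
Per group compute: MAX(stock), COUNT(*), MIN(price).
HAVING: drop groups with fewer than 2 rows.
  Auto: ids {12} → MAX(stock)=3, COUNT(*)=1, MIN(price)=112
  Electronics: ids {8, 15, 22, 29} → MAX(stock)=40, COUNT(*)=4, MIN(price)=12
  Office: ids {4, 28, 32} → MAX(stock)=26, COUNT(*)=3, MIN(price)=26
  Sports: ids {7, 14, 17, 18, 34} → MAX(stock)=50, COUNT(*)=5, MIN(price)=42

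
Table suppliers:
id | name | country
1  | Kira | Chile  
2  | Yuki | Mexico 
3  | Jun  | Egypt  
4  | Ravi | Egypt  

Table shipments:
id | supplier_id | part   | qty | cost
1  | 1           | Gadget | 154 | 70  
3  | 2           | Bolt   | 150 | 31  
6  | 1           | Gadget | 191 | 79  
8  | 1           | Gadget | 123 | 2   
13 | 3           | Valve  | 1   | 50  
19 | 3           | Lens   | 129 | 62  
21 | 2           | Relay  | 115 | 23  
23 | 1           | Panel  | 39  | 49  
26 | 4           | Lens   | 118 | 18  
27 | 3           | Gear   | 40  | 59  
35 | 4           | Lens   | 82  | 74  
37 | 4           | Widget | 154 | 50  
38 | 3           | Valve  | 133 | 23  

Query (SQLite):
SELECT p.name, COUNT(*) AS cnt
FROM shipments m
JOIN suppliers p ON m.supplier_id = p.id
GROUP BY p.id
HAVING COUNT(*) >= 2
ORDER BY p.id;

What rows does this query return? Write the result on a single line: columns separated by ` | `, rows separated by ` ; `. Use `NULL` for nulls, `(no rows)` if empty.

Kira | 4 ; Yuki | 2 ; Jun | 4 ; Ravi | 3

Join each shipments row to its suppliers via supplier_id.
Group joined rows by suppliers.id; compute COUNT(*) per group.
HAVING: keep groups with count ≥ 2.
  1: ids {1, 6, 8, 23} → COUNT(*)=4
  2: ids {3, 21} → COUNT(*)=2
  3: ids {13, 19, 27, 38} → COUNT(*)=4
  4: ids {26, 35, 37} → COUNT(*)=3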